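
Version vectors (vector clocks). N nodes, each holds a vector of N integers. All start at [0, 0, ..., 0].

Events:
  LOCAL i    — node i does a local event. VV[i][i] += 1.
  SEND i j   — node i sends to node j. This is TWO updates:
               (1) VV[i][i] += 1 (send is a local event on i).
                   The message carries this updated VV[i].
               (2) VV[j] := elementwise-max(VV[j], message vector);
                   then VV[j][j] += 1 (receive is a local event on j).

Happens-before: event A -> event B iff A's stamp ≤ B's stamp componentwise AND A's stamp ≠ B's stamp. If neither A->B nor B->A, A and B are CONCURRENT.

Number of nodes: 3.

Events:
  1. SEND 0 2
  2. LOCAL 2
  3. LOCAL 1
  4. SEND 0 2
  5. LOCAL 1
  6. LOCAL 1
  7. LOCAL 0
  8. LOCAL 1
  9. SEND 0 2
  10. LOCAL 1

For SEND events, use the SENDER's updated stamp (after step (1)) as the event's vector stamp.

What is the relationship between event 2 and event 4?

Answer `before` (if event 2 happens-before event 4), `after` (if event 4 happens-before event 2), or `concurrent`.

Answer: concurrent

Derivation:
Initial: VV[0]=[0, 0, 0]
Initial: VV[1]=[0, 0, 0]
Initial: VV[2]=[0, 0, 0]
Event 1: SEND 0->2: VV[0][0]++ -> VV[0]=[1, 0, 0], msg_vec=[1, 0, 0]; VV[2]=max(VV[2],msg_vec) then VV[2][2]++ -> VV[2]=[1, 0, 1]
Event 2: LOCAL 2: VV[2][2]++ -> VV[2]=[1, 0, 2]
Event 3: LOCAL 1: VV[1][1]++ -> VV[1]=[0, 1, 0]
Event 4: SEND 0->2: VV[0][0]++ -> VV[0]=[2, 0, 0], msg_vec=[2, 0, 0]; VV[2]=max(VV[2],msg_vec) then VV[2][2]++ -> VV[2]=[2, 0, 3]
Event 5: LOCAL 1: VV[1][1]++ -> VV[1]=[0, 2, 0]
Event 6: LOCAL 1: VV[1][1]++ -> VV[1]=[0, 3, 0]
Event 7: LOCAL 0: VV[0][0]++ -> VV[0]=[3, 0, 0]
Event 8: LOCAL 1: VV[1][1]++ -> VV[1]=[0, 4, 0]
Event 9: SEND 0->2: VV[0][0]++ -> VV[0]=[4, 0, 0], msg_vec=[4, 0, 0]; VV[2]=max(VV[2],msg_vec) then VV[2][2]++ -> VV[2]=[4, 0, 4]
Event 10: LOCAL 1: VV[1][1]++ -> VV[1]=[0, 5, 0]
Event 2 stamp: [1, 0, 2]
Event 4 stamp: [2, 0, 0]
[1, 0, 2] <= [2, 0, 0]? False
[2, 0, 0] <= [1, 0, 2]? False
Relation: concurrent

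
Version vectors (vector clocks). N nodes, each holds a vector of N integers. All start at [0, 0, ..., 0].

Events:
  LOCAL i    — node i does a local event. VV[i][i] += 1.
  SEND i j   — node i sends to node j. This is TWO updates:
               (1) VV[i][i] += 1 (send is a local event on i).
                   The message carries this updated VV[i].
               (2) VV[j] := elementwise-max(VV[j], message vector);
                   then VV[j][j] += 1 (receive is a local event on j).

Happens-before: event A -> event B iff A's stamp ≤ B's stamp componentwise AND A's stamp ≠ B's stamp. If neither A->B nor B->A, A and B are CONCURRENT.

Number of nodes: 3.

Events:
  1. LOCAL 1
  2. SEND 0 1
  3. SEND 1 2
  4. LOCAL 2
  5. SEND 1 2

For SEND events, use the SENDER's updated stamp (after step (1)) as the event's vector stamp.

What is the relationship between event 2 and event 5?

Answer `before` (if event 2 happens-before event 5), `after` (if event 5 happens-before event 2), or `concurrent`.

Answer: before

Derivation:
Initial: VV[0]=[0, 0, 0]
Initial: VV[1]=[0, 0, 0]
Initial: VV[2]=[0, 0, 0]
Event 1: LOCAL 1: VV[1][1]++ -> VV[1]=[0, 1, 0]
Event 2: SEND 0->1: VV[0][0]++ -> VV[0]=[1, 0, 0], msg_vec=[1, 0, 0]; VV[1]=max(VV[1],msg_vec) then VV[1][1]++ -> VV[1]=[1, 2, 0]
Event 3: SEND 1->2: VV[1][1]++ -> VV[1]=[1, 3, 0], msg_vec=[1, 3, 0]; VV[2]=max(VV[2],msg_vec) then VV[2][2]++ -> VV[2]=[1, 3, 1]
Event 4: LOCAL 2: VV[2][2]++ -> VV[2]=[1, 3, 2]
Event 5: SEND 1->2: VV[1][1]++ -> VV[1]=[1, 4, 0], msg_vec=[1, 4, 0]; VV[2]=max(VV[2],msg_vec) then VV[2][2]++ -> VV[2]=[1, 4, 3]
Event 2 stamp: [1, 0, 0]
Event 5 stamp: [1, 4, 0]
[1, 0, 0] <= [1, 4, 0]? True
[1, 4, 0] <= [1, 0, 0]? False
Relation: before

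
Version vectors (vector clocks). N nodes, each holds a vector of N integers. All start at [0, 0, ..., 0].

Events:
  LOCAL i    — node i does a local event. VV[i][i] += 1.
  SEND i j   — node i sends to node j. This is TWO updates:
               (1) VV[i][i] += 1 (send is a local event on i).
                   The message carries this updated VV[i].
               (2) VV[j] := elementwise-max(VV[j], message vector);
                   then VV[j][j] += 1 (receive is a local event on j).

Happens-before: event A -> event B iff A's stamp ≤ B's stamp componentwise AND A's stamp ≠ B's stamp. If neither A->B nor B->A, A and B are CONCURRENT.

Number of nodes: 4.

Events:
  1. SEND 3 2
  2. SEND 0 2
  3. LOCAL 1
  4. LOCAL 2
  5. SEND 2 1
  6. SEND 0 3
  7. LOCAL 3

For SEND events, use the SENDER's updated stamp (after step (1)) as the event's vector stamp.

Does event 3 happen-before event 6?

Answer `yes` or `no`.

Answer: no

Derivation:
Initial: VV[0]=[0, 0, 0, 0]
Initial: VV[1]=[0, 0, 0, 0]
Initial: VV[2]=[0, 0, 0, 0]
Initial: VV[3]=[0, 0, 0, 0]
Event 1: SEND 3->2: VV[3][3]++ -> VV[3]=[0, 0, 0, 1], msg_vec=[0, 0, 0, 1]; VV[2]=max(VV[2],msg_vec) then VV[2][2]++ -> VV[2]=[0, 0, 1, 1]
Event 2: SEND 0->2: VV[0][0]++ -> VV[0]=[1, 0, 0, 0], msg_vec=[1, 0, 0, 0]; VV[2]=max(VV[2],msg_vec) then VV[2][2]++ -> VV[2]=[1, 0, 2, 1]
Event 3: LOCAL 1: VV[1][1]++ -> VV[1]=[0, 1, 0, 0]
Event 4: LOCAL 2: VV[2][2]++ -> VV[2]=[1, 0, 3, 1]
Event 5: SEND 2->1: VV[2][2]++ -> VV[2]=[1, 0, 4, 1], msg_vec=[1, 0, 4, 1]; VV[1]=max(VV[1],msg_vec) then VV[1][1]++ -> VV[1]=[1, 2, 4, 1]
Event 6: SEND 0->3: VV[0][0]++ -> VV[0]=[2, 0, 0, 0], msg_vec=[2, 0, 0, 0]; VV[3]=max(VV[3],msg_vec) then VV[3][3]++ -> VV[3]=[2, 0, 0, 2]
Event 7: LOCAL 3: VV[3][3]++ -> VV[3]=[2, 0, 0, 3]
Event 3 stamp: [0, 1, 0, 0]
Event 6 stamp: [2, 0, 0, 0]
[0, 1, 0, 0] <= [2, 0, 0, 0]? False. Equal? False. Happens-before: False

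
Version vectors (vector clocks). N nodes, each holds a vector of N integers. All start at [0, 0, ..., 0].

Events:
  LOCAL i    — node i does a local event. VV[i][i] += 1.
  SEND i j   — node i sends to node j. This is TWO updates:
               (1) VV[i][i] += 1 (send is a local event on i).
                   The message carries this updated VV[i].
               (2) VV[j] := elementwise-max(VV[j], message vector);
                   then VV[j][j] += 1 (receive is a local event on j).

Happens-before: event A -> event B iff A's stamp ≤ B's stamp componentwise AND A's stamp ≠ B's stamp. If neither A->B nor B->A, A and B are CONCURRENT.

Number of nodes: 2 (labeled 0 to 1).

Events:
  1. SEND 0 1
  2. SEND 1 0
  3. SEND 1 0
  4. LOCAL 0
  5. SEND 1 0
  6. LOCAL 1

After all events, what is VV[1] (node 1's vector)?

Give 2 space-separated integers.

Initial: VV[0]=[0, 0]
Initial: VV[1]=[0, 0]
Event 1: SEND 0->1: VV[0][0]++ -> VV[0]=[1, 0], msg_vec=[1, 0]; VV[1]=max(VV[1],msg_vec) then VV[1][1]++ -> VV[1]=[1, 1]
Event 2: SEND 1->0: VV[1][1]++ -> VV[1]=[1, 2], msg_vec=[1, 2]; VV[0]=max(VV[0],msg_vec) then VV[0][0]++ -> VV[0]=[2, 2]
Event 3: SEND 1->0: VV[1][1]++ -> VV[1]=[1, 3], msg_vec=[1, 3]; VV[0]=max(VV[0],msg_vec) then VV[0][0]++ -> VV[0]=[3, 3]
Event 4: LOCAL 0: VV[0][0]++ -> VV[0]=[4, 3]
Event 5: SEND 1->0: VV[1][1]++ -> VV[1]=[1, 4], msg_vec=[1, 4]; VV[0]=max(VV[0],msg_vec) then VV[0][0]++ -> VV[0]=[5, 4]
Event 6: LOCAL 1: VV[1][1]++ -> VV[1]=[1, 5]
Final vectors: VV[0]=[5, 4]; VV[1]=[1, 5]

Answer: 1 5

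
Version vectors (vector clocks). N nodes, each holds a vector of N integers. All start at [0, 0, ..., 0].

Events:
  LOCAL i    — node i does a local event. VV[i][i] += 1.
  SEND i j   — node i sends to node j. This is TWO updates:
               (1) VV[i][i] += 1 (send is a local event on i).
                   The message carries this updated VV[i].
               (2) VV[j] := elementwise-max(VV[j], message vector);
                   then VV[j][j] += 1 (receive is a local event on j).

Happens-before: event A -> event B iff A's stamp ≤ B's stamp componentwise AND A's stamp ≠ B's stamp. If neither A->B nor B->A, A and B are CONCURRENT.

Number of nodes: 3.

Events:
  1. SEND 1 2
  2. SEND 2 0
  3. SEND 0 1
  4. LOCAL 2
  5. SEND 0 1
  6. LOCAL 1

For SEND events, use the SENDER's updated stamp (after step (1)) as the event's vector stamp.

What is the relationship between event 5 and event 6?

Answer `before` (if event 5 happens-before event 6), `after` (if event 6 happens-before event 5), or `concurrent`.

Answer: before

Derivation:
Initial: VV[0]=[0, 0, 0]
Initial: VV[1]=[0, 0, 0]
Initial: VV[2]=[0, 0, 0]
Event 1: SEND 1->2: VV[1][1]++ -> VV[1]=[0, 1, 0], msg_vec=[0, 1, 0]; VV[2]=max(VV[2],msg_vec) then VV[2][2]++ -> VV[2]=[0, 1, 1]
Event 2: SEND 2->0: VV[2][2]++ -> VV[2]=[0, 1, 2], msg_vec=[0, 1, 2]; VV[0]=max(VV[0],msg_vec) then VV[0][0]++ -> VV[0]=[1, 1, 2]
Event 3: SEND 0->1: VV[0][0]++ -> VV[0]=[2, 1, 2], msg_vec=[2, 1, 2]; VV[1]=max(VV[1],msg_vec) then VV[1][1]++ -> VV[1]=[2, 2, 2]
Event 4: LOCAL 2: VV[2][2]++ -> VV[2]=[0, 1, 3]
Event 5: SEND 0->1: VV[0][0]++ -> VV[0]=[3, 1, 2], msg_vec=[3, 1, 2]; VV[1]=max(VV[1],msg_vec) then VV[1][1]++ -> VV[1]=[3, 3, 2]
Event 6: LOCAL 1: VV[1][1]++ -> VV[1]=[3, 4, 2]
Event 5 stamp: [3, 1, 2]
Event 6 stamp: [3, 4, 2]
[3, 1, 2] <= [3, 4, 2]? True
[3, 4, 2] <= [3, 1, 2]? False
Relation: before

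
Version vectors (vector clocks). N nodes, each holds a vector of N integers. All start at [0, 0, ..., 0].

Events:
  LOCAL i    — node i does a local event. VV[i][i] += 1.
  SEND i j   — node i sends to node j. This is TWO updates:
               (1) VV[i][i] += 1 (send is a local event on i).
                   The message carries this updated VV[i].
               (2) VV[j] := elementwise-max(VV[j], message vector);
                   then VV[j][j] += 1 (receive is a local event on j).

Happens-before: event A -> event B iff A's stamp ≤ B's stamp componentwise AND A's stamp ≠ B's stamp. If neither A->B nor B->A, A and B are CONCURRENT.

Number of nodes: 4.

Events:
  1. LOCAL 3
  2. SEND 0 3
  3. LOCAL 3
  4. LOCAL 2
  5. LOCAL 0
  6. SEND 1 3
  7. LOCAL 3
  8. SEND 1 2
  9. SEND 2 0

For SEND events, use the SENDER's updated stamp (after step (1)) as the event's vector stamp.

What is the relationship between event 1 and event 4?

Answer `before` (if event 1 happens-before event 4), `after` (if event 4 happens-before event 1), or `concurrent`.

Initial: VV[0]=[0, 0, 0, 0]
Initial: VV[1]=[0, 0, 0, 0]
Initial: VV[2]=[0, 0, 0, 0]
Initial: VV[3]=[0, 0, 0, 0]
Event 1: LOCAL 3: VV[3][3]++ -> VV[3]=[0, 0, 0, 1]
Event 2: SEND 0->3: VV[0][0]++ -> VV[0]=[1, 0, 0, 0], msg_vec=[1, 0, 0, 0]; VV[3]=max(VV[3],msg_vec) then VV[3][3]++ -> VV[3]=[1, 0, 0, 2]
Event 3: LOCAL 3: VV[3][3]++ -> VV[3]=[1, 0, 0, 3]
Event 4: LOCAL 2: VV[2][2]++ -> VV[2]=[0, 0, 1, 0]
Event 5: LOCAL 0: VV[0][0]++ -> VV[0]=[2, 0, 0, 0]
Event 6: SEND 1->3: VV[1][1]++ -> VV[1]=[0, 1, 0, 0], msg_vec=[0, 1, 0, 0]; VV[3]=max(VV[3],msg_vec) then VV[3][3]++ -> VV[3]=[1, 1, 0, 4]
Event 7: LOCAL 3: VV[3][3]++ -> VV[3]=[1, 1, 0, 5]
Event 8: SEND 1->2: VV[1][1]++ -> VV[1]=[0, 2, 0, 0], msg_vec=[0, 2, 0, 0]; VV[2]=max(VV[2],msg_vec) then VV[2][2]++ -> VV[2]=[0, 2, 2, 0]
Event 9: SEND 2->0: VV[2][2]++ -> VV[2]=[0, 2, 3, 0], msg_vec=[0, 2, 3, 0]; VV[0]=max(VV[0],msg_vec) then VV[0][0]++ -> VV[0]=[3, 2, 3, 0]
Event 1 stamp: [0, 0, 0, 1]
Event 4 stamp: [0, 0, 1, 0]
[0, 0, 0, 1] <= [0, 0, 1, 0]? False
[0, 0, 1, 0] <= [0, 0, 0, 1]? False
Relation: concurrent

Answer: concurrent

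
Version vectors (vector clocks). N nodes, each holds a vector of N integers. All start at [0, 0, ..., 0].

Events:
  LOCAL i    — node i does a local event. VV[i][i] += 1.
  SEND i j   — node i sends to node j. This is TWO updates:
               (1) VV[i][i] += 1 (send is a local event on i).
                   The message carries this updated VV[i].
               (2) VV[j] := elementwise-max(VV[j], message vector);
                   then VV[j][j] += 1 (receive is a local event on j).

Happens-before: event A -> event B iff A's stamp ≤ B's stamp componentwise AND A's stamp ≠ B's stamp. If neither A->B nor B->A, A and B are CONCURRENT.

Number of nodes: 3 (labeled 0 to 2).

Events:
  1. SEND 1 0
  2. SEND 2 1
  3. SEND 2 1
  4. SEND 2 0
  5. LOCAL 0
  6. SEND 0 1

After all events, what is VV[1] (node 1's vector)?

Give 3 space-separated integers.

Answer: 4 4 3

Derivation:
Initial: VV[0]=[0, 0, 0]
Initial: VV[1]=[0, 0, 0]
Initial: VV[2]=[0, 0, 0]
Event 1: SEND 1->0: VV[1][1]++ -> VV[1]=[0, 1, 0], msg_vec=[0, 1, 0]; VV[0]=max(VV[0],msg_vec) then VV[0][0]++ -> VV[0]=[1, 1, 0]
Event 2: SEND 2->1: VV[2][2]++ -> VV[2]=[0, 0, 1], msg_vec=[0, 0, 1]; VV[1]=max(VV[1],msg_vec) then VV[1][1]++ -> VV[1]=[0, 2, 1]
Event 3: SEND 2->1: VV[2][2]++ -> VV[2]=[0, 0, 2], msg_vec=[0, 0, 2]; VV[1]=max(VV[1],msg_vec) then VV[1][1]++ -> VV[1]=[0, 3, 2]
Event 4: SEND 2->0: VV[2][2]++ -> VV[2]=[0, 0, 3], msg_vec=[0, 0, 3]; VV[0]=max(VV[0],msg_vec) then VV[0][0]++ -> VV[0]=[2, 1, 3]
Event 5: LOCAL 0: VV[0][0]++ -> VV[0]=[3, 1, 3]
Event 6: SEND 0->1: VV[0][0]++ -> VV[0]=[4, 1, 3], msg_vec=[4, 1, 3]; VV[1]=max(VV[1],msg_vec) then VV[1][1]++ -> VV[1]=[4, 4, 3]
Final vectors: VV[0]=[4, 1, 3]; VV[1]=[4, 4, 3]; VV[2]=[0, 0, 3]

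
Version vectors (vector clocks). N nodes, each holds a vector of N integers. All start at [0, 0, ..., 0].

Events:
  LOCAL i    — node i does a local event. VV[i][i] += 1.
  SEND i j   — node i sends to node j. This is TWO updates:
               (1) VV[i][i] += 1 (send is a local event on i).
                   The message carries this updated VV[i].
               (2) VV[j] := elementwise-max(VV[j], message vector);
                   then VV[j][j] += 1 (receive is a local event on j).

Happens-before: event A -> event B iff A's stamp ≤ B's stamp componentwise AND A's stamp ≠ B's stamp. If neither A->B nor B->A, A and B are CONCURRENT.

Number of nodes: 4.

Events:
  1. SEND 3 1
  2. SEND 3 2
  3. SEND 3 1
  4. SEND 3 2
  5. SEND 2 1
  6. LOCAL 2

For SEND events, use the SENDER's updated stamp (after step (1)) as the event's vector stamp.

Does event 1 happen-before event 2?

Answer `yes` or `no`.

Answer: yes

Derivation:
Initial: VV[0]=[0, 0, 0, 0]
Initial: VV[1]=[0, 0, 0, 0]
Initial: VV[2]=[0, 0, 0, 0]
Initial: VV[3]=[0, 0, 0, 0]
Event 1: SEND 3->1: VV[3][3]++ -> VV[3]=[0, 0, 0, 1], msg_vec=[0, 0, 0, 1]; VV[1]=max(VV[1],msg_vec) then VV[1][1]++ -> VV[1]=[0, 1, 0, 1]
Event 2: SEND 3->2: VV[3][3]++ -> VV[3]=[0, 0, 0, 2], msg_vec=[0, 0, 0, 2]; VV[2]=max(VV[2],msg_vec) then VV[2][2]++ -> VV[2]=[0, 0, 1, 2]
Event 3: SEND 3->1: VV[3][3]++ -> VV[3]=[0, 0, 0, 3], msg_vec=[0, 0, 0, 3]; VV[1]=max(VV[1],msg_vec) then VV[1][1]++ -> VV[1]=[0, 2, 0, 3]
Event 4: SEND 3->2: VV[3][3]++ -> VV[3]=[0, 0, 0, 4], msg_vec=[0, 0, 0, 4]; VV[2]=max(VV[2],msg_vec) then VV[2][2]++ -> VV[2]=[0, 0, 2, 4]
Event 5: SEND 2->1: VV[2][2]++ -> VV[2]=[0, 0, 3, 4], msg_vec=[0, 0, 3, 4]; VV[1]=max(VV[1],msg_vec) then VV[1][1]++ -> VV[1]=[0, 3, 3, 4]
Event 6: LOCAL 2: VV[2][2]++ -> VV[2]=[0, 0, 4, 4]
Event 1 stamp: [0, 0, 0, 1]
Event 2 stamp: [0, 0, 0, 2]
[0, 0, 0, 1] <= [0, 0, 0, 2]? True. Equal? False. Happens-before: True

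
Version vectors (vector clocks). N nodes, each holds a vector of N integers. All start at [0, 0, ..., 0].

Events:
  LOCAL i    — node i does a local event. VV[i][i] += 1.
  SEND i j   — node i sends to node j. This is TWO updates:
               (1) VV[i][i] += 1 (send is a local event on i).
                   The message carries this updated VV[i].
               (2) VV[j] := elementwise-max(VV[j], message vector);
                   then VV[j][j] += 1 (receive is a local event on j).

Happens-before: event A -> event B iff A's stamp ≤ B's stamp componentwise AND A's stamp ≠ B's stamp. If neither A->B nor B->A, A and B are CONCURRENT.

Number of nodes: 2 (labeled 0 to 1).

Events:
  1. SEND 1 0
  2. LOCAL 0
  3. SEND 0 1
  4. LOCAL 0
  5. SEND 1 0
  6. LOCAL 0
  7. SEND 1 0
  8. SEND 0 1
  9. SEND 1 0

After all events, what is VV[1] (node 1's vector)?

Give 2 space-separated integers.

Answer: 8 6

Derivation:
Initial: VV[0]=[0, 0]
Initial: VV[1]=[0, 0]
Event 1: SEND 1->0: VV[1][1]++ -> VV[1]=[0, 1], msg_vec=[0, 1]; VV[0]=max(VV[0],msg_vec) then VV[0][0]++ -> VV[0]=[1, 1]
Event 2: LOCAL 0: VV[0][0]++ -> VV[0]=[2, 1]
Event 3: SEND 0->1: VV[0][0]++ -> VV[0]=[3, 1], msg_vec=[3, 1]; VV[1]=max(VV[1],msg_vec) then VV[1][1]++ -> VV[1]=[3, 2]
Event 4: LOCAL 0: VV[0][0]++ -> VV[0]=[4, 1]
Event 5: SEND 1->0: VV[1][1]++ -> VV[1]=[3, 3], msg_vec=[3, 3]; VV[0]=max(VV[0],msg_vec) then VV[0][0]++ -> VV[0]=[5, 3]
Event 6: LOCAL 0: VV[0][0]++ -> VV[0]=[6, 3]
Event 7: SEND 1->0: VV[1][1]++ -> VV[1]=[3, 4], msg_vec=[3, 4]; VV[0]=max(VV[0],msg_vec) then VV[0][0]++ -> VV[0]=[7, 4]
Event 8: SEND 0->1: VV[0][0]++ -> VV[0]=[8, 4], msg_vec=[8, 4]; VV[1]=max(VV[1],msg_vec) then VV[1][1]++ -> VV[1]=[8, 5]
Event 9: SEND 1->0: VV[1][1]++ -> VV[1]=[8, 6], msg_vec=[8, 6]; VV[0]=max(VV[0],msg_vec) then VV[0][0]++ -> VV[0]=[9, 6]
Final vectors: VV[0]=[9, 6]; VV[1]=[8, 6]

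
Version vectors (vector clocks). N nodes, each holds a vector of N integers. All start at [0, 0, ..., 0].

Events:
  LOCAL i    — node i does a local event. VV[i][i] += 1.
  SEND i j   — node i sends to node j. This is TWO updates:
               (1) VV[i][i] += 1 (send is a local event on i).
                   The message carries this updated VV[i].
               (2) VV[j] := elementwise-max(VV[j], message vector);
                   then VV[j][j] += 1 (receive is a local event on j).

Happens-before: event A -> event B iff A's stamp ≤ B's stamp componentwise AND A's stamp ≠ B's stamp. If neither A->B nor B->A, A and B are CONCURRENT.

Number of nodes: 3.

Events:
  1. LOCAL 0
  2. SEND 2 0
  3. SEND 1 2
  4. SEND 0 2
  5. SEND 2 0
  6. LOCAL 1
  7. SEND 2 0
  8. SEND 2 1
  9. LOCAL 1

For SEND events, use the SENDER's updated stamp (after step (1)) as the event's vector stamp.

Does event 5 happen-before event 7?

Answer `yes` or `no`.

Initial: VV[0]=[0, 0, 0]
Initial: VV[1]=[0, 0, 0]
Initial: VV[2]=[0, 0, 0]
Event 1: LOCAL 0: VV[0][0]++ -> VV[0]=[1, 0, 0]
Event 2: SEND 2->0: VV[2][2]++ -> VV[2]=[0, 0, 1], msg_vec=[0, 0, 1]; VV[0]=max(VV[0],msg_vec) then VV[0][0]++ -> VV[0]=[2, 0, 1]
Event 3: SEND 1->2: VV[1][1]++ -> VV[1]=[0, 1, 0], msg_vec=[0, 1, 0]; VV[2]=max(VV[2],msg_vec) then VV[2][2]++ -> VV[2]=[0, 1, 2]
Event 4: SEND 0->2: VV[0][0]++ -> VV[0]=[3, 0, 1], msg_vec=[3, 0, 1]; VV[2]=max(VV[2],msg_vec) then VV[2][2]++ -> VV[2]=[3, 1, 3]
Event 5: SEND 2->0: VV[2][2]++ -> VV[2]=[3, 1, 4], msg_vec=[3, 1, 4]; VV[0]=max(VV[0],msg_vec) then VV[0][0]++ -> VV[0]=[4, 1, 4]
Event 6: LOCAL 1: VV[1][1]++ -> VV[1]=[0, 2, 0]
Event 7: SEND 2->0: VV[2][2]++ -> VV[2]=[3, 1, 5], msg_vec=[3, 1, 5]; VV[0]=max(VV[0],msg_vec) then VV[0][0]++ -> VV[0]=[5, 1, 5]
Event 8: SEND 2->1: VV[2][2]++ -> VV[2]=[3, 1, 6], msg_vec=[3, 1, 6]; VV[1]=max(VV[1],msg_vec) then VV[1][1]++ -> VV[1]=[3, 3, 6]
Event 9: LOCAL 1: VV[1][1]++ -> VV[1]=[3, 4, 6]
Event 5 stamp: [3, 1, 4]
Event 7 stamp: [3, 1, 5]
[3, 1, 4] <= [3, 1, 5]? True. Equal? False. Happens-before: True

Answer: yes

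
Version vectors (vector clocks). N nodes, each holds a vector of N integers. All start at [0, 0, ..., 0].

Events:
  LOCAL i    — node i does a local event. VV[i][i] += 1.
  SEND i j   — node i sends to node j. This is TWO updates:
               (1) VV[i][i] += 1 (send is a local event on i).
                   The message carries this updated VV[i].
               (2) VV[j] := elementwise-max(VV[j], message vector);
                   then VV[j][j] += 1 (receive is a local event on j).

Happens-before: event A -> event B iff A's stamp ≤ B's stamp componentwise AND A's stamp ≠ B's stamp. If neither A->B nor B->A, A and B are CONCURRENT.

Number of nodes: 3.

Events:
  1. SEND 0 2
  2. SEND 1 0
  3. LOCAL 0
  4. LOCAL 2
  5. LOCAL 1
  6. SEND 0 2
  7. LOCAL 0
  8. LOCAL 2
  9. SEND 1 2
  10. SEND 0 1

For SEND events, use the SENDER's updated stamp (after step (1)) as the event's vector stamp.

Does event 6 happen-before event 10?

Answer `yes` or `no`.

Answer: yes

Derivation:
Initial: VV[0]=[0, 0, 0]
Initial: VV[1]=[0, 0, 0]
Initial: VV[2]=[0, 0, 0]
Event 1: SEND 0->2: VV[0][0]++ -> VV[0]=[1, 0, 0], msg_vec=[1, 0, 0]; VV[2]=max(VV[2],msg_vec) then VV[2][2]++ -> VV[2]=[1, 0, 1]
Event 2: SEND 1->0: VV[1][1]++ -> VV[1]=[0, 1, 0], msg_vec=[0, 1, 0]; VV[0]=max(VV[0],msg_vec) then VV[0][0]++ -> VV[0]=[2, 1, 0]
Event 3: LOCAL 0: VV[0][0]++ -> VV[0]=[3, 1, 0]
Event 4: LOCAL 2: VV[2][2]++ -> VV[2]=[1, 0, 2]
Event 5: LOCAL 1: VV[1][1]++ -> VV[1]=[0, 2, 0]
Event 6: SEND 0->2: VV[0][0]++ -> VV[0]=[4, 1, 0], msg_vec=[4, 1, 0]; VV[2]=max(VV[2],msg_vec) then VV[2][2]++ -> VV[2]=[4, 1, 3]
Event 7: LOCAL 0: VV[0][0]++ -> VV[0]=[5, 1, 0]
Event 8: LOCAL 2: VV[2][2]++ -> VV[2]=[4, 1, 4]
Event 9: SEND 1->2: VV[1][1]++ -> VV[1]=[0, 3, 0], msg_vec=[0, 3, 0]; VV[2]=max(VV[2],msg_vec) then VV[2][2]++ -> VV[2]=[4, 3, 5]
Event 10: SEND 0->1: VV[0][0]++ -> VV[0]=[6, 1, 0], msg_vec=[6, 1, 0]; VV[1]=max(VV[1],msg_vec) then VV[1][1]++ -> VV[1]=[6, 4, 0]
Event 6 stamp: [4, 1, 0]
Event 10 stamp: [6, 1, 0]
[4, 1, 0] <= [6, 1, 0]? True. Equal? False. Happens-before: True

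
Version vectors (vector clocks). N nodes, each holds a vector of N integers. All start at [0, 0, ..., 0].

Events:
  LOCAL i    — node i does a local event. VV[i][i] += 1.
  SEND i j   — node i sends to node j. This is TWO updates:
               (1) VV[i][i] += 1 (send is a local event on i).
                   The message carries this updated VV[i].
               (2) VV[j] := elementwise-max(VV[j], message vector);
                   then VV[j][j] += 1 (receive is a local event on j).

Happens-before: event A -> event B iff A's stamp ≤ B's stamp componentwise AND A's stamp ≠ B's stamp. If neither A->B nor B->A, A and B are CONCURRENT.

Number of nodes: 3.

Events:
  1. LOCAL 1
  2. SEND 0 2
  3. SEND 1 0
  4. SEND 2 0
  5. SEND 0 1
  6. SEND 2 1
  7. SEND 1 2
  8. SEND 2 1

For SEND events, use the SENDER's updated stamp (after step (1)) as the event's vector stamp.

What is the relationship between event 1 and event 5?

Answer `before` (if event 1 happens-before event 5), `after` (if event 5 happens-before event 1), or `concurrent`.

Answer: before

Derivation:
Initial: VV[0]=[0, 0, 0]
Initial: VV[1]=[0, 0, 0]
Initial: VV[2]=[0, 0, 0]
Event 1: LOCAL 1: VV[1][1]++ -> VV[1]=[0, 1, 0]
Event 2: SEND 0->2: VV[0][0]++ -> VV[0]=[1, 0, 0], msg_vec=[1, 0, 0]; VV[2]=max(VV[2],msg_vec) then VV[2][2]++ -> VV[2]=[1, 0, 1]
Event 3: SEND 1->0: VV[1][1]++ -> VV[1]=[0, 2, 0], msg_vec=[0, 2, 0]; VV[0]=max(VV[0],msg_vec) then VV[0][0]++ -> VV[0]=[2, 2, 0]
Event 4: SEND 2->0: VV[2][2]++ -> VV[2]=[1, 0, 2], msg_vec=[1, 0, 2]; VV[0]=max(VV[0],msg_vec) then VV[0][0]++ -> VV[0]=[3, 2, 2]
Event 5: SEND 0->1: VV[0][0]++ -> VV[0]=[4, 2, 2], msg_vec=[4, 2, 2]; VV[1]=max(VV[1],msg_vec) then VV[1][1]++ -> VV[1]=[4, 3, 2]
Event 6: SEND 2->1: VV[2][2]++ -> VV[2]=[1, 0, 3], msg_vec=[1, 0, 3]; VV[1]=max(VV[1],msg_vec) then VV[1][1]++ -> VV[1]=[4, 4, 3]
Event 7: SEND 1->2: VV[1][1]++ -> VV[1]=[4, 5, 3], msg_vec=[4, 5, 3]; VV[2]=max(VV[2],msg_vec) then VV[2][2]++ -> VV[2]=[4, 5, 4]
Event 8: SEND 2->1: VV[2][2]++ -> VV[2]=[4, 5, 5], msg_vec=[4, 5, 5]; VV[1]=max(VV[1],msg_vec) then VV[1][1]++ -> VV[1]=[4, 6, 5]
Event 1 stamp: [0, 1, 0]
Event 5 stamp: [4, 2, 2]
[0, 1, 0] <= [4, 2, 2]? True
[4, 2, 2] <= [0, 1, 0]? False
Relation: before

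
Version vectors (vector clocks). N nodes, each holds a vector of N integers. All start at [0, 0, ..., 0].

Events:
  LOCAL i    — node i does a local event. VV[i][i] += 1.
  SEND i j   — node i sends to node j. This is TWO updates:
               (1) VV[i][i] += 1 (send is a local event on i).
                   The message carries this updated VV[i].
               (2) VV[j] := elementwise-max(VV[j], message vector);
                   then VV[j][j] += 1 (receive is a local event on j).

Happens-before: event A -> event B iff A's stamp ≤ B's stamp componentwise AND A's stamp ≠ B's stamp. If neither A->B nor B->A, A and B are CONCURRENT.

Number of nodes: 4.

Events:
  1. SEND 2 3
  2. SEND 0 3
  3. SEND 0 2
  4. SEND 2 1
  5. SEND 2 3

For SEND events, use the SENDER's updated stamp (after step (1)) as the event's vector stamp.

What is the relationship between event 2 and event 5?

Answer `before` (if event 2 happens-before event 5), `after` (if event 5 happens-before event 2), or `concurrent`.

Answer: before

Derivation:
Initial: VV[0]=[0, 0, 0, 0]
Initial: VV[1]=[0, 0, 0, 0]
Initial: VV[2]=[0, 0, 0, 0]
Initial: VV[3]=[0, 0, 0, 0]
Event 1: SEND 2->3: VV[2][2]++ -> VV[2]=[0, 0, 1, 0], msg_vec=[0, 0, 1, 0]; VV[3]=max(VV[3],msg_vec) then VV[3][3]++ -> VV[3]=[0, 0, 1, 1]
Event 2: SEND 0->3: VV[0][0]++ -> VV[0]=[1, 0, 0, 0], msg_vec=[1, 0, 0, 0]; VV[3]=max(VV[3],msg_vec) then VV[3][3]++ -> VV[3]=[1, 0, 1, 2]
Event 3: SEND 0->2: VV[0][0]++ -> VV[0]=[2, 0, 0, 0], msg_vec=[2, 0, 0, 0]; VV[2]=max(VV[2],msg_vec) then VV[2][2]++ -> VV[2]=[2, 0, 2, 0]
Event 4: SEND 2->1: VV[2][2]++ -> VV[2]=[2, 0, 3, 0], msg_vec=[2, 0, 3, 0]; VV[1]=max(VV[1],msg_vec) then VV[1][1]++ -> VV[1]=[2, 1, 3, 0]
Event 5: SEND 2->3: VV[2][2]++ -> VV[2]=[2, 0, 4, 0], msg_vec=[2, 0, 4, 0]; VV[3]=max(VV[3],msg_vec) then VV[3][3]++ -> VV[3]=[2, 0, 4, 3]
Event 2 stamp: [1, 0, 0, 0]
Event 5 stamp: [2, 0, 4, 0]
[1, 0, 0, 0] <= [2, 0, 4, 0]? True
[2, 0, 4, 0] <= [1, 0, 0, 0]? False
Relation: before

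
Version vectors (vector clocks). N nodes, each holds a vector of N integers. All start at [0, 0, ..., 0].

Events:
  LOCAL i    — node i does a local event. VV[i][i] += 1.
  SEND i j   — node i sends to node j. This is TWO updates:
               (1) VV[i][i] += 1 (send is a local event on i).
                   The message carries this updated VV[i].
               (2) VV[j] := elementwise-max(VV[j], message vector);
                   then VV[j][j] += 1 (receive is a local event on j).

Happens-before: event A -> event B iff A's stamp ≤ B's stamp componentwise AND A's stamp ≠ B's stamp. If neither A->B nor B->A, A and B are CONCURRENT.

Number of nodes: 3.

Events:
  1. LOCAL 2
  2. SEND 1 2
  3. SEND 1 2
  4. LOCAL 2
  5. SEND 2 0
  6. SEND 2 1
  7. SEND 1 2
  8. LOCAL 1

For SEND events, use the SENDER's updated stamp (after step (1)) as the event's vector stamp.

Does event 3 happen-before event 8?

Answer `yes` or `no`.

Initial: VV[0]=[0, 0, 0]
Initial: VV[1]=[0, 0, 0]
Initial: VV[2]=[0, 0, 0]
Event 1: LOCAL 2: VV[2][2]++ -> VV[2]=[0, 0, 1]
Event 2: SEND 1->2: VV[1][1]++ -> VV[1]=[0, 1, 0], msg_vec=[0, 1, 0]; VV[2]=max(VV[2],msg_vec) then VV[2][2]++ -> VV[2]=[0, 1, 2]
Event 3: SEND 1->2: VV[1][1]++ -> VV[1]=[0, 2, 0], msg_vec=[0, 2, 0]; VV[2]=max(VV[2],msg_vec) then VV[2][2]++ -> VV[2]=[0, 2, 3]
Event 4: LOCAL 2: VV[2][2]++ -> VV[2]=[0, 2, 4]
Event 5: SEND 2->0: VV[2][2]++ -> VV[2]=[0, 2, 5], msg_vec=[0, 2, 5]; VV[0]=max(VV[0],msg_vec) then VV[0][0]++ -> VV[0]=[1, 2, 5]
Event 6: SEND 2->1: VV[2][2]++ -> VV[2]=[0, 2, 6], msg_vec=[0, 2, 6]; VV[1]=max(VV[1],msg_vec) then VV[1][1]++ -> VV[1]=[0, 3, 6]
Event 7: SEND 1->2: VV[1][1]++ -> VV[1]=[0, 4, 6], msg_vec=[0, 4, 6]; VV[2]=max(VV[2],msg_vec) then VV[2][2]++ -> VV[2]=[0, 4, 7]
Event 8: LOCAL 1: VV[1][1]++ -> VV[1]=[0, 5, 6]
Event 3 stamp: [0, 2, 0]
Event 8 stamp: [0, 5, 6]
[0, 2, 0] <= [0, 5, 6]? True. Equal? False. Happens-before: True

Answer: yes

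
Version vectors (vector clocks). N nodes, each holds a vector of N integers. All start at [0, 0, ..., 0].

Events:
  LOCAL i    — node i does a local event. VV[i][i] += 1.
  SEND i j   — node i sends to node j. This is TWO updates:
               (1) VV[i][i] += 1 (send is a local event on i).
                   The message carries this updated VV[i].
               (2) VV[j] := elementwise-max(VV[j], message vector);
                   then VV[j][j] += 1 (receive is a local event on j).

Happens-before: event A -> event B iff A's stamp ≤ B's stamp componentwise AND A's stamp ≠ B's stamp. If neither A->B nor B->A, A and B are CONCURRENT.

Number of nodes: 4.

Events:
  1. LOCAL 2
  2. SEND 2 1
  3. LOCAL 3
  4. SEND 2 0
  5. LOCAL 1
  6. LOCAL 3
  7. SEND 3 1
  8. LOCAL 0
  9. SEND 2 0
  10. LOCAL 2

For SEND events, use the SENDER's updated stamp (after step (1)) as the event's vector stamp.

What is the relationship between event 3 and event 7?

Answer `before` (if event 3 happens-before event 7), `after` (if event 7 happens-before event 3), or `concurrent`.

Initial: VV[0]=[0, 0, 0, 0]
Initial: VV[1]=[0, 0, 0, 0]
Initial: VV[2]=[0, 0, 0, 0]
Initial: VV[3]=[0, 0, 0, 0]
Event 1: LOCAL 2: VV[2][2]++ -> VV[2]=[0, 0, 1, 0]
Event 2: SEND 2->1: VV[2][2]++ -> VV[2]=[0, 0, 2, 0], msg_vec=[0, 0, 2, 0]; VV[1]=max(VV[1],msg_vec) then VV[1][1]++ -> VV[1]=[0, 1, 2, 0]
Event 3: LOCAL 3: VV[3][3]++ -> VV[3]=[0, 0, 0, 1]
Event 4: SEND 2->0: VV[2][2]++ -> VV[2]=[0, 0, 3, 0], msg_vec=[0, 0, 3, 0]; VV[0]=max(VV[0],msg_vec) then VV[0][0]++ -> VV[0]=[1, 0, 3, 0]
Event 5: LOCAL 1: VV[1][1]++ -> VV[1]=[0, 2, 2, 0]
Event 6: LOCAL 3: VV[3][3]++ -> VV[3]=[0, 0, 0, 2]
Event 7: SEND 3->1: VV[3][3]++ -> VV[3]=[0, 0, 0, 3], msg_vec=[0, 0, 0, 3]; VV[1]=max(VV[1],msg_vec) then VV[1][1]++ -> VV[1]=[0, 3, 2, 3]
Event 8: LOCAL 0: VV[0][0]++ -> VV[0]=[2, 0, 3, 0]
Event 9: SEND 2->0: VV[2][2]++ -> VV[2]=[0, 0, 4, 0], msg_vec=[0, 0, 4, 0]; VV[0]=max(VV[0],msg_vec) then VV[0][0]++ -> VV[0]=[3, 0, 4, 0]
Event 10: LOCAL 2: VV[2][2]++ -> VV[2]=[0, 0, 5, 0]
Event 3 stamp: [0, 0, 0, 1]
Event 7 stamp: [0, 0, 0, 3]
[0, 0, 0, 1] <= [0, 0, 0, 3]? True
[0, 0, 0, 3] <= [0, 0, 0, 1]? False
Relation: before

Answer: before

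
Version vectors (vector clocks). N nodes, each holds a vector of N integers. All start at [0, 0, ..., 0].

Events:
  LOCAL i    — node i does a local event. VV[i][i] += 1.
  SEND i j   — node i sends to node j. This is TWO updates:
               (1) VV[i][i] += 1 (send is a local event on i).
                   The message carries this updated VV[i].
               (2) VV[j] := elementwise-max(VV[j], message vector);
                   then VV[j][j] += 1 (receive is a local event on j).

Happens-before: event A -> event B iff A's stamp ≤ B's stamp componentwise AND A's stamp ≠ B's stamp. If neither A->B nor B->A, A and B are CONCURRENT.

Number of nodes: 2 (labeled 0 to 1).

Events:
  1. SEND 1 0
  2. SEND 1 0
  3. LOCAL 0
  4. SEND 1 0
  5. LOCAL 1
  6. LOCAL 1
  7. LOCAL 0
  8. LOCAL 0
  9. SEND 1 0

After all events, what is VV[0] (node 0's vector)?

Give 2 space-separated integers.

Initial: VV[0]=[0, 0]
Initial: VV[1]=[0, 0]
Event 1: SEND 1->0: VV[1][1]++ -> VV[1]=[0, 1], msg_vec=[0, 1]; VV[0]=max(VV[0],msg_vec) then VV[0][0]++ -> VV[0]=[1, 1]
Event 2: SEND 1->0: VV[1][1]++ -> VV[1]=[0, 2], msg_vec=[0, 2]; VV[0]=max(VV[0],msg_vec) then VV[0][0]++ -> VV[0]=[2, 2]
Event 3: LOCAL 0: VV[0][0]++ -> VV[0]=[3, 2]
Event 4: SEND 1->0: VV[1][1]++ -> VV[1]=[0, 3], msg_vec=[0, 3]; VV[0]=max(VV[0],msg_vec) then VV[0][0]++ -> VV[0]=[4, 3]
Event 5: LOCAL 1: VV[1][1]++ -> VV[1]=[0, 4]
Event 6: LOCAL 1: VV[1][1]++ -> VV[1]=[0, 5]
Event 7: LOCAL 0: VV[0][0]++ -> VV[0]=[5, 3]
Event 8: LOCAL 0: VV[0][0]++ -> VV[0]=[6, 3]
Event 9: SEND 1->0: VV[1][1]++ -> VV[1]=[0, 6], msg_vec=[0, 6]; VV[0]=max(VV[0],msg_vec) then VV[0][0]++ -> VV[0]=[7, 6]
Final vectors: VV[0]=[7, 6]; VV[1]=[0, 6]

Answer: 7 6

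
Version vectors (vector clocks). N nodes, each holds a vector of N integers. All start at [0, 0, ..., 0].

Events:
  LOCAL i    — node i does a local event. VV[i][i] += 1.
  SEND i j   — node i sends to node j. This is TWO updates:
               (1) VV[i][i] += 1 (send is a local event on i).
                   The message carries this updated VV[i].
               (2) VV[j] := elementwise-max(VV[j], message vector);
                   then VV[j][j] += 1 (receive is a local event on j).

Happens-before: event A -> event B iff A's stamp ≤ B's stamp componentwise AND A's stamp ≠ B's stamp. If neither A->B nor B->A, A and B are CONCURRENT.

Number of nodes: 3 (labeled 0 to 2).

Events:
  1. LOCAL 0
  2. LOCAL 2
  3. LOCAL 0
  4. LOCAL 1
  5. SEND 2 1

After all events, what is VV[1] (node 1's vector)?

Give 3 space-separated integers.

Answer: 0 2 2

Derivation:
Initial: VV[0]=[0, 0, 0]
Initial: VV[1]=[0, 0, 0]
Initial: VV[2]=[0, 0, 0]
Event 1: LOCAL 0: VV[0][0]++ -> VV[0]=[1, 0, 0]
Event 2: LOCAL 2: VV[2][2]++ -> VV[2]=[0, 0, 1]
Event 3: LOCAL 0: VV[0][0]++ -> VV[0]=[2, 0, 0]
Event 4: LOCAL 1: VV[1][1]++ -> VV[1]=[0, 1, 0]
Event 5: SEND 2->1: VV[2][2]++ -> VV[2]=[0, 0, 2], msg_vec=[0, 0, 2]; VV[1]=max(VV[1],msg_vec) then VV[1][1]++ -> VV[1]=[0, 2, 2]
Final vectors: VV[0]=[2, 0, 0]; VV[1]=[0, 2, 2]; VV[2]=[0, 0, 2]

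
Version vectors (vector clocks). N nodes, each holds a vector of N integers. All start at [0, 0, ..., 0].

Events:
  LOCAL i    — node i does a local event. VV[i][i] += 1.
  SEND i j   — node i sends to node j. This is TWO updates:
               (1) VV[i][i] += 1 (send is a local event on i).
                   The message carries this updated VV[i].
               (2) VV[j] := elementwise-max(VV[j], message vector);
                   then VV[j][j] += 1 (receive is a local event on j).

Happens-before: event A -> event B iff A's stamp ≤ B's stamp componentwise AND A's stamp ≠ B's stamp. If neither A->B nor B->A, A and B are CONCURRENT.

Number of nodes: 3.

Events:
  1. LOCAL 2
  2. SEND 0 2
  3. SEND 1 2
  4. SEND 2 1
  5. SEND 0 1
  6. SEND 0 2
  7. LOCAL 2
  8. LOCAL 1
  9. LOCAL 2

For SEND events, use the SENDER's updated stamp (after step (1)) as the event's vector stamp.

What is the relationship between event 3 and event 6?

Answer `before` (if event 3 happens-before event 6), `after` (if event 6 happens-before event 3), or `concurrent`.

Answer: concurrent

Derivation:
Initial: VV[0]=[0, 0, 0]
Initial: VV[1]=[0, 0, 0]
Initial: VV[2]=[0, 0, 0]
Event 1: LOCAL 2: VV[2][2]++ -> VV[2]=[0, 0, 1]
Event 2: SEND 0->2: VV[0][0]++ -> VV[0]=[1, 0, 0], msg_vec=[1, 0, 0]; VV[2]=max(VV[2],msg_vec) then VV[2][2]++ -> VV[2]=[1, 0, 2]
Event 3: SEND 1->2: VV[1][1]++ -> VV[1]=[0, 1, 0], msg_vec=[0, 1, 0]; VV[2]=max(VV[2],msg_vec) then VV[2][2]++ -> VV[2]=[1, 1, 3]
Event 4: SEND 2->1: VV[2][2]++ -> VV[2]=[1, 1, 4], msg_vec=[1, 1, 4]; VV[1]=max(VV[1],msg_vec) then VV[1][1]++ -> VV[1]=[1, 2, 4]
Event 5: SEND 0->1: VV[0][0]++ -> VV[0]=[2, 0, 0], msg_vec=[2, 0, 0]; VV[1]=max(VV[1],msg_vec) then VV[1][1]++ -> VV[1]=[2, 3, 4]
Event 6: SEND 0->2: VV[0][0]++ -> VV[0]=[3, 0, 0], msg_vec=[3, 0, 0]; VV[2]=max(VV[2],msg_vec) then VV[2][2]++ -> VV[2]=[3, 1, 5]
Event 7: LOCAL 2: VV[2][2]++ -> VV[2]=[3, 1, 6]
Event 8: LOCAL 1: VV[1][1]++ -> VV[1]=[2, 4, 4]
Event 9: LOCAL 2: VV[2][2]++ -> VV[2]=[3, 1, 7]
Event 3 stamp: [0, 1, 0]
Event 6 stamp: [3, 0, 0]
[0, 1, 0] <= [3, 0, 0]? False
[3, 0, 0] <= [0, 1, 0]? False
Relation: concurrent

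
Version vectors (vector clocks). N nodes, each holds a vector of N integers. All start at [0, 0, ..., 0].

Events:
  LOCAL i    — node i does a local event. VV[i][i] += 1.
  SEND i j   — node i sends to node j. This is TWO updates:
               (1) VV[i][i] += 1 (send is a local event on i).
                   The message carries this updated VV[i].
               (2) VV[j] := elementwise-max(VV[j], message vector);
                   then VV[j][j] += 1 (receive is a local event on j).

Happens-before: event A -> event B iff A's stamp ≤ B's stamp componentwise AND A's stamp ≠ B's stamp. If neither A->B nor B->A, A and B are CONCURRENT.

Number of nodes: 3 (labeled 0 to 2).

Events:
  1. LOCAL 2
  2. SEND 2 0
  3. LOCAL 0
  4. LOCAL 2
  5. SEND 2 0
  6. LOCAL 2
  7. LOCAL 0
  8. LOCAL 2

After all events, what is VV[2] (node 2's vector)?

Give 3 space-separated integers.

Answer: 0 0 6

Derivation:
Initial: VV[0]=[0, 0, 0]
Initial: VV[1]=[0, 0, 0]
Initial: VV[2]=[0, 0, 0]
Event 1: LOCAL 2: VV[2][2]++ -> VV[2]=[0, 0, 1]
Event 2: SEND 2->0: VV[2][2]++ -> VV[2]=[0, 0, 2], msg_vec=[0, 0, 2]; VV[0]=max(VV[0],msg_vec) then VV[0][0]++ -> VV[0]=[1, 0, 2]
Event 3: LOCAL 0: VV[0][0]++ -> VV[0]=[2, 0, 2]
Event 4: LOCAL 2: VV[2][2]++ -> VV[2]=[0, 0, 3]
Event 5: SEND 2->0: VV[2][2]++ -> VV[2]=[0, 0, 4], msg_vec=[0, 0, 4]; VV[0]=max(VV[0],msg_vec) then VV[0][0]++ -> VV[0]=[3, 0, 4]
Event 6: LOCAL 2: VV[2][2]++ -> VV[2]=[0, 0, 5]
Event 7: LOCAL 0: VV[0][0]++ -> VV[0]=[4, 0, 4]
Event 8: LOCAL 2: VV[2][2]++ -> VV[2]=[0, 0, 6]
Final vectors: VV[0]=[4, 0, 4]; VV[1]=[0, 0, 0]; VV[2]=[0, 0, 6]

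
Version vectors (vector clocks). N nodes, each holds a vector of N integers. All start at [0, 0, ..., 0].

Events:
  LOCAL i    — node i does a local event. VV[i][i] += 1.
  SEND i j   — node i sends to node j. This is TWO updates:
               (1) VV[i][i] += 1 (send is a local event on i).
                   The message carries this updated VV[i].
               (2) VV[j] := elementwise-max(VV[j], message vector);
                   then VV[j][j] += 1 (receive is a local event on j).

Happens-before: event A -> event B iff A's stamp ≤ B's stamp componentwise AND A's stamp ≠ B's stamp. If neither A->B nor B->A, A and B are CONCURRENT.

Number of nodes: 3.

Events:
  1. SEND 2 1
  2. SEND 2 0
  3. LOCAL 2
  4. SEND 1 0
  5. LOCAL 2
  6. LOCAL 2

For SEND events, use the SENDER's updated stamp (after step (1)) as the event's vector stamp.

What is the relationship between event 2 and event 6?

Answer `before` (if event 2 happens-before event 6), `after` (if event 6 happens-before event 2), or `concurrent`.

Answer: before

Derivation:
Initial: VV[0]=[0, 0, 0]
Initial: VV[1]=[0, 0, 0]
Initial: VV[2]=[0, 0, 0]
Event 1: SEND 2->1: VV[2][2]++ -> VV[2]=[0, 0, 1], msg_vec=[0, 0, 1]; VV[1]=max(VV[1],msg_vec) then VV[1][1]++ -> VV[1]=[0, 1, 1]
Event 2: SEND 2->0: VV[2][2]++ -> VV[2]=[0, 0, 2], msg_vec=[0, 0, 2]; VV[0]=max(VV[0],msg_vec) then VV[0][0]++ -> VV[0]=[1, 0, 2]
Event 3: LOCAL 2: VV[2][2]++ -> VV[2]=[0, 0, 3]
Event 4: SEND 1->0: VV[1][1]++ -> VV[1]=[0, 2, 1], msg_vec=[0, 2, 1]; VV[0]=max(VV[0],msg_vec) then VV[0][0]++ -> VV[0]=[2, 2, 2]
Event 5: LOCAL 2: VV[2][2]++ -> VV[2]=[0, 0, 4]
Event 6: LOCAL 2: VV[2][2]++ -> VV[2]=[0, 0, 5]
Event 2 stamp: [0, 0, 2]
Event 6 stamp: [0, 0, 5]
[0, 0, 2] <= [0, 0, 5]? True
[0, 0, 5] <= [0, 0, 2]? False
Relation: before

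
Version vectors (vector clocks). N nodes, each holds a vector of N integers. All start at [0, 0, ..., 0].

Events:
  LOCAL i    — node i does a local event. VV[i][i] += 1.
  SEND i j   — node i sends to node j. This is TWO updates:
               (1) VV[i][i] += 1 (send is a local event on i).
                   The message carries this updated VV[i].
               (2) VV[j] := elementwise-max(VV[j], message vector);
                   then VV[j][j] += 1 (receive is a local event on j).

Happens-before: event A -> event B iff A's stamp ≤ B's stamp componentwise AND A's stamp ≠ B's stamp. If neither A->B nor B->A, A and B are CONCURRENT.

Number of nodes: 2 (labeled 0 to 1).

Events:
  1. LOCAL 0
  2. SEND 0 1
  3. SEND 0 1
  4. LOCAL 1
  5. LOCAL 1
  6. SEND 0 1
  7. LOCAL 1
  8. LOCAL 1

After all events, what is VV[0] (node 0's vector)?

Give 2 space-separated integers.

Initial: VV[0]=[0, 0]
Initial: VV[1]=[0, 0]
Event 1: LOCAL 0: VV[0][0]++ -> VV[0]=[1, 0]
Event 2: SEND 0->1: VV[0][0]++ -> VV[0]=[2, 0], msg_vec=[2, 0]; VV[1]=max(VV[1],msg_vec) then VV[1][1]++ -> VV[1]=[2, 1]
Event 3: SEND 0->1: VV[0][0]++ -> VV[0]=[3, 0], msg_vec=[3, 0]; VV[1]=max(VV[1],msg_vec) then VV[1][1]++ -> VV[1]=[3, 2]
Event 4: LOCAL 1: VV[1][1]++ -> VV[1]=[3, 3]
Event 5: LOCAL 1: VV[1][1]++ -> VV[1]=[3, 4]
Event 6: SEND 0->1: VV[0][0]++ -> VV[0]=[4, 0], msg_vec=[4, 0]; VV[1]=max(VV[1],msg_vec) then VV[1][1]++ -> VV[1]=[4, 5]
Event 7: LOCAL 1: VV[1][1]++ -> VV[1]=[4, 6]
Event 8: LOCAL 1: VV[1][1]++ -> VV[1]=[4, 7]
Final vectors: VV[0]=[4, 0]; VV[1]=[4, 7]

Answer: 4 0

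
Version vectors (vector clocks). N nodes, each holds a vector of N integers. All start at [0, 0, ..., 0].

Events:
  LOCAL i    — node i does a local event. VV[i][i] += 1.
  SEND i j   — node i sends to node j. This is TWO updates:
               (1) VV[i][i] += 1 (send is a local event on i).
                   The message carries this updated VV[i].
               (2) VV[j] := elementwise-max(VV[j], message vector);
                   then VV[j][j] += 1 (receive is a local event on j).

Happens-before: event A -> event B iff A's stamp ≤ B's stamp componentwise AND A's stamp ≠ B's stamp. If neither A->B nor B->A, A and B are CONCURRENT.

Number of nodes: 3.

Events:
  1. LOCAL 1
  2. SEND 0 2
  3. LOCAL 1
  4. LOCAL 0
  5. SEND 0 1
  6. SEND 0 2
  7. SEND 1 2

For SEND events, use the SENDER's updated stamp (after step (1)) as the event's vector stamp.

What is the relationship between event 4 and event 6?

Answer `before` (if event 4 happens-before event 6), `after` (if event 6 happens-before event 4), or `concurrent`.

Answer: before

Derivation:
Initial: VV[0]=[0, 0, 0]
Initial: VV[1]=[0, 0, 0]
Initial: VV[2]=[0, 0, 0]
Event 1: LOCAL 1: VV[1][1]++ -> VV[1]=[0, 1, 0]
Event 2: SEND 0->2: VV[0][0]++ -> VV[0]=[1, 0, 0], msg_vec=[1, 0, 0]; VV[2]=max(VV[2],msg_vec) then VV[2][2]++ -> VV[2]=[1, 0, 1]
Event 3: LOCAL 1: VV[1][1]++ -> VV[1]=[0, 2, 0]
Event 4: LOCAL 0: VV[0][0]++ -> VV[0]=[2, 0, 0]
Event 5: SEND 0->1: VV[0][0]++ -> VV[0]=[3, 0, 0], msg_vec=[3, 0, 0]; VV[1]=max(VV[1],msg_vec) then VV[1][1]++ -> VV[1]=[3, 3, 0]
Event 6: SEND 0->2: VV[0][0]++ -> VV[0]=[4, 0, 0], msg_vec=[4, 0, 0]; VV[2]=max(VV[2],msg_vec) then VV[2][2]++ -> VV[2]=[4, 0, 2]
Event 7: SEND 1->2: VV[1][1]++ -> VV[1]=[3, 4, 0], msg_vec=[3, 4, 0]; VV[2]=max(VV[2],msg_vec) then VV[2][2]++ -> VV[2]=[4, 4, 3]
Event 4 stamp: [2, 0, 0]
Event 6 stamp: [4, 0, 0]
[2, 0, 0] <= [4, 0, 0]? True
[4, 0, 0] <= [2, 0, 0]? False
Relation: before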